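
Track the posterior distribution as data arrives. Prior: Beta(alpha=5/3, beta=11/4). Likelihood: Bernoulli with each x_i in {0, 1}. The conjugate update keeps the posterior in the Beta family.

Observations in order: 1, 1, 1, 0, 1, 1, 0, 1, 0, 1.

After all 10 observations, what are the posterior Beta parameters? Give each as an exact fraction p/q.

obs 1: x=1 → posterior Beta(8/3, 11/4)
obs 2: x=1 → posterior Beta(11/3, 11/4)
obs 3: x=1 → posterior Beta(14/3, 11/4)
obs 4: x=0 → posterior Beta(14/3, 15/4)
obs 5: x=1 → posterior Beta(17/3, 15/4)
obs 6: x=1 → posterior Beta(20/3, 15/4)
obs 7: x=0 → posterior Beta(20/3, 19/4)
obs 8: x=1 → posterior Beta(23/3, 19/4)
obs 9: x=0 → posterior Beta(23/3, 23/4)
obs 10: x=1 → posterior Beta(26/3, 23/4)

alpha=26/3, beta=23/4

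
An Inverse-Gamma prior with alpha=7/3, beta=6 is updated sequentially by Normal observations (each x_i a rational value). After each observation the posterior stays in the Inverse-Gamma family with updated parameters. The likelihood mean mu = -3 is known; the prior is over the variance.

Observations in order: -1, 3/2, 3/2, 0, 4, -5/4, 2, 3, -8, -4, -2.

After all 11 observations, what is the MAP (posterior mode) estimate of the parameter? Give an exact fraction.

9867/848

obs 1: x=-1 → posterior Inverse-Gamma(17/6, 8)
obs 2: x=3/2 → posterior Inverse-Gamma(10/3, 145/8)
obs 3: x=3/2 → posterior Inverse-Gamma(23/6, 113/4)
obs 4: x=0 → posterior Inverse-Gamma(13/3, 131/4)
obs 5: x=4 → posterior Inverse-Gamma(29/6, 229/4)
obs 6: x=-5/4 → posterior Inverse-Gamma(16/3, 1881/32)
obs 7: x=2 → posterior Inverse-Gamma(35/6, 2281/32)
obs 8: x=3 → posterior Inverse-Gamma(19/3, 2857/32)
obs 9: x=-8 → posterior Inverse-Gamma(41/6, 3257/32)
obs 10: x=-4 → posterior Inverse-Gamma(22/3, 3273/32)
obs 11: x=-2 → posterior Inverse-Gamma(47/6, 3289/32)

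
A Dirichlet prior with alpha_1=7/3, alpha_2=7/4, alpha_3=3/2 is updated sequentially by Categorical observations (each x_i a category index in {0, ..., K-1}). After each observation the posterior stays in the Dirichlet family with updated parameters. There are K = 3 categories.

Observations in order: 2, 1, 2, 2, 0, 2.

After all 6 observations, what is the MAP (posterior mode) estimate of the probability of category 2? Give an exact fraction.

obs 1: x=2 → posterior Dirichlet(7/3, 7/4, 5/2)
obs 2: x=1 → posterior Dirichlet(7/3, 11/4, 5/2)
obs 3: x=2 → posterior Dirichlet(7/3, 11/4, 7/2)
obs 4: x=2 → posterior Dirichlet(7/3, 11/4, 9/2)
obs 5: x=0 → posterior Dirichlet(10/3, 11/4, 9/2)
obs 6: x=2 → posterior Dirichlet(10/3, 11/4, 11/2)

54/103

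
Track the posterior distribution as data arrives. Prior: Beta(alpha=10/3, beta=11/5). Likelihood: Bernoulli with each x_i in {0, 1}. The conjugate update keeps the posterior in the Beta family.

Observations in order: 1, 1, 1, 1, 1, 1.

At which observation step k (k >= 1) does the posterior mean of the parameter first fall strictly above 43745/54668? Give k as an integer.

k = 6

obs 1: x=1 → posterior Beta(13/3, 11/5)
obs 2: x=1 → posterior Beta(16/3, 11/5)
obs 3: x=1 → posterior Beta(19/3, 11/5)
obs 4: x=1 → posterior Beta(22/3, 11/5)
obs 5: x=1 → posterior Beta(25/3, 11/5)
obs 6: x=1 → posterior Beta(28/3, 11/5)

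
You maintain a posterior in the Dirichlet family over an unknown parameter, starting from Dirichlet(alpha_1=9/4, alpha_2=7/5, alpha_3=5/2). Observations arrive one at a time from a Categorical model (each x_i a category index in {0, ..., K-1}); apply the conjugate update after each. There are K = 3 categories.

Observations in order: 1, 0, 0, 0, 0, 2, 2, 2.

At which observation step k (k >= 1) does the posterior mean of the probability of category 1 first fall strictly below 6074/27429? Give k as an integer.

obs 1: x=1 → posterior Dirichlet(9/4, 12/5, 5/2)
obs 2: x=0 → posterior Dirichlet(13/4, 12/5, 5/2)
obs 3: x=0 → posterior Dirichlet(17/4, 12/5, 5/2)
obs 4: x=0 → posterior Dirichlet(21/4, 12/5, 5/2)
obs 5: x=0 → posterior Dirichlet(25/4, 12/5, 5/2)
obs 6: x=2 → posterior Dirichlet(25/4, 12/5, 7/2)
obs 7: x=2 → posterior Dirichlet(25/4, 12/5, 9/2)
obs 8: x=2 → posterior Dirichlet(25/4, 12/5, 11/2)

k = 5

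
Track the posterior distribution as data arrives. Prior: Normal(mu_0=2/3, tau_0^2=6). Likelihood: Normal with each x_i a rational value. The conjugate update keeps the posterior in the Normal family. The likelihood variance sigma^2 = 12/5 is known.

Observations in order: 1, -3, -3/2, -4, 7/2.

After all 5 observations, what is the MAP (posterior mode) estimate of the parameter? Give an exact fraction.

obs 1: x=1 → posterior Normal(19/21, 12/7)
obs 2: x=-3 → posterior Normal(-13/18, 1)
obs 3: x=-3/2 → posterior Normal(-97/102, 12/17)
obs 4: x=-4 → posterior Normal(-217/132, 6/11)
obs 5: x=7/2 → posterior Normal(-56/81, 4/9)

-56/81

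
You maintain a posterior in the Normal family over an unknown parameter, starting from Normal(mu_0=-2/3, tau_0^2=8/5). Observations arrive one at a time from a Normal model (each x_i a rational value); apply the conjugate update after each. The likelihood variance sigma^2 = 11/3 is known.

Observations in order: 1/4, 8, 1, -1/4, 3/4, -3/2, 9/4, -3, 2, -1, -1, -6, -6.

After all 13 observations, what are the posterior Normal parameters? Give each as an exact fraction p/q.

obs 1: x=1/4 → posterior Normal(-92/237, 88/79)
obs 2: x=8 → posterior Normal(484/309, 88/103)
obs 3: x=1 → posterior Normal(556/381, 88/127)
obs 4: x=-1/4 → posterior Normal(538/453, 88/151)
obs 5: x=3/4 → posterior Normal(592/525, 88/175)
obs 6: x=-3/2 → posterior Normal(484/597, 88/199)
obs 7: x=9/4 → posterior Normal(646/669, 88/223)
obs 8: x=-3 → posterior Normal(430/741, 88/247)
obs 9: x=2 → posterior Normal(574/813, 88/271)
obs 10: x=-1 → posterior Normal(502/885, 88/295)
obs 11: x=-1 → posterior Normal(430/957, 8/29)
obs 12: x=-6 → posterior Normal(-2/1029, 88/343)
obs 13: x=-6 → posterior Normal(-434/1101, 88/367)

mu_0=-434/1101, tau_0^2=88/367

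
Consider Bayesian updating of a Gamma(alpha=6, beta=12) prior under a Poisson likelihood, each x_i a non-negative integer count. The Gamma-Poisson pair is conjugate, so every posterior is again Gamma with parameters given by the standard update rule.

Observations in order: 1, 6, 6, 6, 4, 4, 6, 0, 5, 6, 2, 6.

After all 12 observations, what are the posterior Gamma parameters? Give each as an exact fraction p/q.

obs 1: x=1 → posterior Gamma(7, 13)
obs 2: x=6 → posterior Gamma(13, 14)
obs 3: x=6 → posterior Gamma(19, 15)
obs 4: x=6 → posterior Gamma(25, 16)
obs 5: x=4 → posterior Gamma(29, 17)
obs 6: x=4 → posterior Gamma(33, 18)
obs 7: x=6 → posterior Gamma(39, 19)
obs 8: x=0 → posterior Gamma(39, 20)
obs 9: x=5 → posterior Gamma(44, 21)
obs 10: x=6 → posterior Gamma(50, 22)
obs 11: x=2 → posterior Gamma(52, 23)
obs 12: x=6 → posterior Gamma(58, 24)

alpha=58, beta=24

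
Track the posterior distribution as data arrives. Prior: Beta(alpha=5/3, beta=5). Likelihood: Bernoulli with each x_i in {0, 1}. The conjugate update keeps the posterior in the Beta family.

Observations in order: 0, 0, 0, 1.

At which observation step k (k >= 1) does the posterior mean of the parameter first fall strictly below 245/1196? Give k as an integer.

k = 2

obs 1: x=0 → posterior Beta(5/3, 6)
obs 2: x=0 → posterior Beta(5/3, 7)
obs 3: x=0 → posterior Beta(5/3, 8)
obs 4: x=1 → posterior Beta(8/3, 8)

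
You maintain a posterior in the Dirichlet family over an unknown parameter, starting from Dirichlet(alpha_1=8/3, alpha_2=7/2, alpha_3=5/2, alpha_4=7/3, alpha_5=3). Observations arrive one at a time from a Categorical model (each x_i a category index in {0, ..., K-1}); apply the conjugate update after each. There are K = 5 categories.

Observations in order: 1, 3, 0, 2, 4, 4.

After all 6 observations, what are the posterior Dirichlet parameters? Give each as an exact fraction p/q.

alpha_1=11/3, alpha_2=9/2, alpha_3=7/2, alpha_4=10/3, alpha_5=5

obs 1: x=1 → posterior Dirichlet(8/3, 9/2, 5/2, 7/3, 3)
obs 2: x=3 → posterior Dirichlet(8/3, 9/2, 5/2, 10/3, 3)
obs 3: x=0 → posterior Dirichlet(11/3, 9/2, 5/2, 10/3, 3)
obs 4: x=2 → posterior Dirichlet(11/3, 9/2, 7/2, 10/3, 3)
obs 5: x=4 → posterior Dirichlet(11/3, 9/2, 7/2, 10/3, 4)
obs 6: x=4 → posterior Dirichlet(11/3, 9/2, 7/2, 10/3, 5)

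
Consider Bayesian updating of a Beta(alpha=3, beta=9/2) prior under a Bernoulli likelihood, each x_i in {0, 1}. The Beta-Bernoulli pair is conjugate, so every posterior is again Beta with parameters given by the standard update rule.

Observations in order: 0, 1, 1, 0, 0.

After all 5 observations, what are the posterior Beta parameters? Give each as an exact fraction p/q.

obs 1: x=0 → posterior Beta(3, 11/2)
obs 2: x=1 → posterior Beta(4, 11/2)
obs 3: x=1 → posterior Beta(5, 11/2)
obs 4: x=0 → posterior Beta(5, 13/2)
obs 5: x=0 → posterior Beta(5, 15/2)

alpha=5, beta=15/2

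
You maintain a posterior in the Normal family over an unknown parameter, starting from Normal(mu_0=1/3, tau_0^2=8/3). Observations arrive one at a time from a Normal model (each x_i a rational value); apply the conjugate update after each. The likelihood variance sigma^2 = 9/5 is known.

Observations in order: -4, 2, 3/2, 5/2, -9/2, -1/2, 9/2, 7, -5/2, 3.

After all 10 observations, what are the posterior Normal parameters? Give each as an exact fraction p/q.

obs 1: x=-4 → posterior Normal(-151/67, 72/67)
obs 2: x=2 → posterior Normal(-71/107, 72/107)
obs 3: x=3/2 → posterior Normal(-11/147, 24/49)
obs 4: x=5/2 → posterior Normal(89/187, 72/187)
obs 5: x=-9/2 → posterior Normal(-91/227, 72/227)
obs 6: x=-1/2 → posterior Normal(-37/89, 24/89)
obs 7: x=9/2 → posterior Normal(69/307, 72/307)
obs 8: x=7 → posterior Normal(349/347, 72/347)
obs 9: x=-5/2 → posterior Normal(83/129, 8/43)
obs 10: x=3 → posterior Normal(369/427, 72/427)

mu_0=369/427, tau_0^2=72/427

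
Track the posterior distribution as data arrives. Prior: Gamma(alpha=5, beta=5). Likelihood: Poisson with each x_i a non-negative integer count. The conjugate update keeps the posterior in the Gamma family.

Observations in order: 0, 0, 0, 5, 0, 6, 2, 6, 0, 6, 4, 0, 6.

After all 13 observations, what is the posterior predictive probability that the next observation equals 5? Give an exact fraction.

176495334059342430334774618855724624498456410734364459008/3498743002442937227729601361122964878585526371203662724899

obs 1: x=0 → posterior Gamma(5, 6)
obs 2: x=0 → posterior Gamma(5, 7)
obs 3: x=0 → posterior Gamma(5, 8)
obs 4: x=5 → posterior Gamma(10, 9)
obs 5: x=0 → posterior Gamma(10, 10)
obs 6: x=6 → posterior Gamma(16, 11)
obs 7: x=2 → posterior Gamma(18, 12)
obs 8: x=6 → posterior Gamma(24, 13)
obs 9: x=0 → posterior Gamma(24, 14)
obs 10: x=6 → posterior Gamma(30, 15)
obs 11: x=4 → posterior Gamma(34, 16)
obs 12: x=0 → posterior Gamma(34, 17)
obs 13: x=6 → posterior Gamma(40, 18)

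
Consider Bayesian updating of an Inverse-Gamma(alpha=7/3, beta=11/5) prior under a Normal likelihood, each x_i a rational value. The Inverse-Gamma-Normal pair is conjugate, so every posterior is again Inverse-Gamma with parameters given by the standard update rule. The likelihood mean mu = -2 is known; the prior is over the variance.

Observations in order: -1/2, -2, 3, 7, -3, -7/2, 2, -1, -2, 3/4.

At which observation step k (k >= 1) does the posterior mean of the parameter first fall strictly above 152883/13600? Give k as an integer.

obs 1: x=-1/2 → posterior Inverse-Gamma(17/6, 133/40)
obs 2: x=-2 → posterior Inverse-Gamma(10/3, 133/40)
obs 3: x=3 → posterior Inverse-Gamma(23/6, 633/40)
obs 4: x=7 → posterior Inverse-Gamma(13/3, 2253/40)
obs 5: x=-3 → posterior Inverse-Gamma(29/6, 2273/40)
obs 6: x=-7/2 → posterior Inverse-Gamma(16/3, 1159/20)
obs 7: x=2 → posterior Inverse-Gamma(35/6, 1319/20)
obs 8: x=-1 → posterior Inverse-Gamma(19/3, 1329/20)
obs 9: x=-2 → posterior Inverse-Gamma(41/6, 1329/20)
obs 10: x=3/4 → posterior Inverse-Gamma(22/3, 11237/160)

k = 4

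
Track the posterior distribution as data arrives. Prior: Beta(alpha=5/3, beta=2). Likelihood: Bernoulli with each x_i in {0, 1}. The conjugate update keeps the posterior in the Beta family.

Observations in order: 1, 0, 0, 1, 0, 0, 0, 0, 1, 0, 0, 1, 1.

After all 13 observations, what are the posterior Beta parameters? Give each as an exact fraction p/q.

alpha=20/3, beta=10

obs 1: x=1 → posterior Beta(8/3, 2)
obs 2: x=0 → posterior Beta(8/3, 3)
obs 3: x=0 → posterior Beta(8/3, 4)
obs 4: x=1 → posterior Beta(11/3, 4)
obs 5: x=0 → posterior Beta(11/3, 5)
obs 6: x=0 → posterior Beta(11/3, 6)
obs 7: x=0 → posterior Beta(11/3, 7)
obs 8: x=0 → posterior Beta(11/3, 8)
obs 9: x=1 → posterior Beta(14/3, 8)
obs 10: x=0 → posterior Beta(14/3, 9)
obs 11: x=0 → posterior Beta(14/3, 10)
obs 12: x=1 → posterior Beta(17/3, 10)
obs 13: x=1 → posterior Beta(20/3, 10)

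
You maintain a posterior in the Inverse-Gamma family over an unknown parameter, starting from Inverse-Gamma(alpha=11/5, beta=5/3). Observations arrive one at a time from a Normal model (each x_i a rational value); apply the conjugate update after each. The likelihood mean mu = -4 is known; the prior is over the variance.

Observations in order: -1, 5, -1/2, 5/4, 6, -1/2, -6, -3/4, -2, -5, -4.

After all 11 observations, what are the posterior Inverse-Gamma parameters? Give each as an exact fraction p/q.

alpha=77/10, beta=6359/48

obs 1: x=-1 → posterior Inverse-Gamma(27/10, 37/6)
obs 2: x=5 → posterior Inverse-Gamma(16/5, 140/3)
obs 3: x=-1/2 → posterior Inverse-Gamma(37/10, 1267/24)
obs 4: x=5/4 → posterior Inverse-Gamma(21/5, 6391/96)
obs 5: x=6 → posterior Inverse-Gamma(47/10, 11191/96)
obs 6: x=-1/2 → posterior Inverse-Gamma(26/5, 11779/96)
obs 7: x=-6 → posterior Inverse-Gamma(57/10, 11971/96)
obs 8: x=-3/4 → posterior Inverse-Gamma(31/5, 6239/48)
obs 9: x=-2 → posterior Inverse-Gamma(67/10, 6335/48)
obs 10: x=-5 → posterior Inverse-Gamma(36/5, 6359/48)
obs 11: x=-4 → posterior Inverse-Gamma(77/10, 6359/48)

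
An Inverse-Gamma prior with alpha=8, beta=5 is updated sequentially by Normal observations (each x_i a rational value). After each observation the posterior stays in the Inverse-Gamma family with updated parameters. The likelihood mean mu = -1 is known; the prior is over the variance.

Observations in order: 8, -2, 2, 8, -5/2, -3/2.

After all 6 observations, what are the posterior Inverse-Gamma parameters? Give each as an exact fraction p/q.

alpha=11, beta=369/4

obs 1: x=8 → posterior Inverse-Gamma(17/2, 91/2)
obs 2: x=-2 → posterior Inverse-Gamma(9, 46)
obs 3: x=2 → posterior Inverse-Gamma(19/2, 101/2)
obs 4: x=8 → posterior Inverse-Gamma(10, 91)
obs 5: x=-5/2 → posterior Inverse-Gamma(21/2, 737/8)
obs 6: x=-3/2 → posterior Inverse-Gamma(11, 369/4)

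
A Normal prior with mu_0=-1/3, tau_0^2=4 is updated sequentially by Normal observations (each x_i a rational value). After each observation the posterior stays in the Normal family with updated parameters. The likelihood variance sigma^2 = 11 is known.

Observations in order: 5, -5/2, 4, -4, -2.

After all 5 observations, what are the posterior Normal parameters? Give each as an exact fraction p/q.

mu_0=-5/93, tau_0^2=44/31

obs 1: x=5 → posterior Normal(49/45, 44/15)
obs 2: x=-5/2 → posterior Normal(1/3, 44/19)
obs 3: x=4 → posterior Normal(67/69, 44/23)
obs 4: x=-4 → posterior Normal(19/81, 44/27)
obs 5: x=-2 → posterior Normal(-5/93, 44/31)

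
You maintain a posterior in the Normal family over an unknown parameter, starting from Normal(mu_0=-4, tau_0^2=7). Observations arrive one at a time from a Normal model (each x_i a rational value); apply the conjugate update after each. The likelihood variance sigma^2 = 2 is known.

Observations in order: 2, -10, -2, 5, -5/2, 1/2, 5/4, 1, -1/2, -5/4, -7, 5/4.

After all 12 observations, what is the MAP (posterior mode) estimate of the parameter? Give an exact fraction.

obs 1: x=2 → posterior Normal(2/3, 14/9)
obs 2: x=-10 → posterior Normal(-4, 7/8)
obs 3: x=-2 → posterior Normal(-78/23, 14/23)
obs 4: x=5 → posterior Normal(-43/30, 7/15)
obs 5: x=-5/2 → posterior Normal(-121/74, 14/37)
obs 6: x=1/2 → posterior Normal(-57/44, 7/22)
obs 7: x=5/4 → posterior Normal(-193/204, 14/51)
obs 8: x=1 → posterior Normal(-165/232, 7/29)
obs 9: x=-1/2 → posterior Normal(-179/260, 14/65)
obs 10: x=-5/4 → posterior Normal(-107/144, 7/36)
obs 11: x=-7 → posterior Normal(-205/158, 14/79)
obs 12: x=5/4 → posterior Normal(-375/344, 7/43)

-375/344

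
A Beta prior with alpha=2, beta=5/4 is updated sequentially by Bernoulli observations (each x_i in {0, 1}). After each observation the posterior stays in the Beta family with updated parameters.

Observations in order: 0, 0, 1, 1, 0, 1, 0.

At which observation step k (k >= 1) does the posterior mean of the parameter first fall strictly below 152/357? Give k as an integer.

obs 1: x=0 → posterior Beta(2, 9/4)
obs 2: x=0 → posterior Beta(2, 13/4)
obs 3: x=1 → posterior Beta(3, 13/4)
obs 4: x=1 → posterior Beta(4, 13/4)
obs 5: x=0 → posterior Beta(4, 17/4)
obs 6: x=1 → posterior Beta(5, 17/4)
obs 7: x=0 → posterior Beta(5, 21/4)

k = 2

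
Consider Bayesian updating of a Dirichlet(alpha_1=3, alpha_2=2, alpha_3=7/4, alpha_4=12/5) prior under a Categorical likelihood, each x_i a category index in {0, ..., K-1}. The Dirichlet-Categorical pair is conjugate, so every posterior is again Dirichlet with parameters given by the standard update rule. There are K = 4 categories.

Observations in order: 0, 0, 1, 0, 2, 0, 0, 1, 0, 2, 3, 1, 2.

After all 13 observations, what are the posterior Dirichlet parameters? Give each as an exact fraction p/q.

alpha_1=9, alpha_2=5, alpha_3=19/4, alpha_4=17/5

obs 1: x=0 → posterior Dirichlet(4, 2, 7/4, 12/5)
obs 2: x=0 → posterior Dirichlet(5, 2, 7/4, 12/5)
obs 3: x=1 → posterior Dirichlet(5, 3, 7/4, 12/5)
obs 4: x=0 → posterior Dirichlet(6, 3, 7/4, 12/5)
obs 5: x=2 → posterior Dirichlet(6, 3, 11/4, 12/5)
obs 6: x=0 → posterior Dirichlet(7, 3, 11/4, 12/5)
obs 7: x=0 → posterior Dirichlet(8, 3, 11/4, 12/5)
obs 8: x=1 → posterior Dirichlet(8, 4, 11/4, 12/5)
obs 9: x=0 → posterior Dirichlet(9, 4, 11/4, 12/5)
obs 10: x=2 → posterior Dirichlet(9, 4, 15/4, 12/5)
obs 11: x=3 → posterior Dirichlet(9, 4, 15/4, 17/5)
obs 12: x=1 → posterior Dirichlet(9, 5, 15/4, 17/5)
obs 13: x=2 → posterior Dirichlet(9, 5, 19/4, 17/5)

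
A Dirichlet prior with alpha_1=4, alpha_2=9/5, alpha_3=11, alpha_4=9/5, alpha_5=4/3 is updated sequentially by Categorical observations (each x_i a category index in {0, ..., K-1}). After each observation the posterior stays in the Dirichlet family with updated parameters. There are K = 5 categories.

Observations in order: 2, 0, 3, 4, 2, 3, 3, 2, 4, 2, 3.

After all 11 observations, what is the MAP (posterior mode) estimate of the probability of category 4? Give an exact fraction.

obs 1: x=2 → posterior Dirichlet(4, 9/5, 12, 9/5, 4/3)
obs 2: x=0 → posterior Dirichlet(5, 9/5, 12, 9/5, 4/3)
obs 3: x=3 → posterior Dirichlet(5, 9/5, 12, 14/5, 4/3)
obs 4: x=4 → posterior Dirichlet(5, 9/5, 12, 14/5, 7/3)
obs 5: x=2 → posterior Dirichlet(5, 9/5, 13, 14/5, 7/3)
obs 6: x=3 → posterior Dirichlet(5, 9/5, 13, 19/5, 7/3)
obs 7: x=3 → posterior Dirichlet(5, 9/5, 13, 24/5, 7/3)
obs 8: x=2 → posterior Dirichlet(5, 9/5, 14, 24/5, 7/3)
obs 9: x=4 → posterior Dirichlet(5, 9/5, 14, 24/5, 10/3)
obs 10: x=2 → posterior Dirichlet(5, 9/5, 15, 24/5, 10/3)
obs 11: x=3 → posterior Dirichlet(5, 9/5, 15, 29/5, 10/3)

35/389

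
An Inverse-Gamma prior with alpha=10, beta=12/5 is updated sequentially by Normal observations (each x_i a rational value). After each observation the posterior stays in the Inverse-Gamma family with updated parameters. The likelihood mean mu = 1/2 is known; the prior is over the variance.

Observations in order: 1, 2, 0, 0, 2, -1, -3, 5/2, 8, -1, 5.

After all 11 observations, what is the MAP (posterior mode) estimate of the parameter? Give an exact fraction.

1073/330

obs 1: x=1 → posterior Inverse-Gamma(21/2, 101/40)
obs 2: x=2 → posterior Inverse-Gamma(11, 73/20)
obs 3: x=0 → posterior Inverse-Gamma(23/2, 151/40)
obs 4: x=0 → posterior Inverse-Gamma(12, 39/10)
obs 5: x=2 → posterior Inverse-Gamma(25/2, 201/40)
obs 6: x=-1 → posterior Inverse-Gamma(13, 123/20)
obs 7: x=-3 → posterior Inverse-Gamma(27/2, 491/40)
obs 8: x=5/2 → posterior Inverse-Gamma(14, 571/40)
obs 9: x=8 → posterior Inverse-Gamma(29/2, 212/5)
obs 10: x=-1 → posterior Inverse-Gamma(15, 1741/40)
obs 11: x=5 → posterior Inverse-Gamma(31/2, 1073/20)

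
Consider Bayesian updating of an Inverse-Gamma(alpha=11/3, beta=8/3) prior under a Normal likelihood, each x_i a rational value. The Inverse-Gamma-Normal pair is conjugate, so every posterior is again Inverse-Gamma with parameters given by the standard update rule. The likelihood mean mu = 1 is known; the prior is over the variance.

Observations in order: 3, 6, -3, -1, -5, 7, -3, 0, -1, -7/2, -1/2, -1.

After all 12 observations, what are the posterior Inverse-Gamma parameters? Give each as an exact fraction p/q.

obs 1: x=3 → posterior Inverse-Gamma(25/6, 14/3)
obs 2: x=6 → posterior Inverse-Gamma(14/3, 103/6)
obs 3: x=-3 → posterior Inverse-Gamma(31/6, 151/6)
obs 4: x=-1 → posterior Inverse-Gamma(17/3, 163/6)
obs 5: x=-5 → posterior Inverse-Gamma(37/6, 271/6)
obs 6: x=7 → posterior Inverse-Gamma(20/3, 379/6)
obs 7: x=-3 → posterior Inverse-Gamma(43/6, 427/6)
obs 8: x=0 → posterior Inverse-Gamma(23/3, 215/3)
obs 9: x=-1 → posterior Inverse-Gamma(49/6, 221/3)
obs 10: x=-7/2 → posterior Inverse-Gamma(26/3, 2011/24)
obs 11: x=-1/2 → posterior Inverse-Gamma(55/6, 1019/12)
obs 12: x=-1 → posterior Inverse-Gamma(29/3, 1043/12)

alpha=29/3, beta=1043/12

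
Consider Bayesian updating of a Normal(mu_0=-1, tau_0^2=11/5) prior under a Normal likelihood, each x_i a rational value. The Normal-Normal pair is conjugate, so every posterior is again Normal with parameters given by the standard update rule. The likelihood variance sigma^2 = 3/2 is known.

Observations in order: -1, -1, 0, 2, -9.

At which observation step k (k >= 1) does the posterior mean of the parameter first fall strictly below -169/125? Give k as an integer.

obs 1: x=-1 → posterior Normal(-1, 33/37)
obs 2: x=-1 → posterior Normal(-1, 33/59)
obs 3: x=0 → posterior Normal(-59/81, 11/27)
obs 4: x=2 → posterior Normal(-15/103, 33/103)
obs 5: x=-9 → posterior Normal(-213/125, 33/125)

k = 5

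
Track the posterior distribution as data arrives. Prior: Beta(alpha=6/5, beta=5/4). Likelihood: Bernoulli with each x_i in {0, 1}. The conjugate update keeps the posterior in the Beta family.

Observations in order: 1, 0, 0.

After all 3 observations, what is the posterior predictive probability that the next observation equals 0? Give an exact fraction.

obs 1: x=1 → posterior Beta(11/5, 5/4)
obs 2: x=0 → posterior Beta(11/5, 9/4)
obs 3: x=0 → posterior Beta(11/5, 13/4)

65/109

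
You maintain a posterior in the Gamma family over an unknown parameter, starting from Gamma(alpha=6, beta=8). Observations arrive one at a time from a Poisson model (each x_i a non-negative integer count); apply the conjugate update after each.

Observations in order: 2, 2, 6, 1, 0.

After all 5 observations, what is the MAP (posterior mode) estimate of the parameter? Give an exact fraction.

obs 1: x=2 → posterior Gamma(8, 9)
obs 2: x=2 → posterior Gamma(10, 10)
obs 3: x=6 → posterior Gamma(16, 11)
obs 4: x=1 → posterior Gamma(17, 12)
obs 5: x=0 → posterior Gamma(17, 13)

16/13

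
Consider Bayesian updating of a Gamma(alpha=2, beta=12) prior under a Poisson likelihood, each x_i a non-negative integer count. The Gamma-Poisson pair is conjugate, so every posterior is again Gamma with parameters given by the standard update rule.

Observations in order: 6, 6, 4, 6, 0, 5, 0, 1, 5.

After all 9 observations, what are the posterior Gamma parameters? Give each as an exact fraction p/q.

obs 1: x=6 → posterior Gamma(8, 13)
obs 2: x=6 → posterior Gamma(14, 14)
obs 3: x=4 → posterior Gamma(18, 15)
obs 4: x=6 → posterior Gamma(24, 16)
obs 5: x=0 → posterior Gamma(24, 17)
obs 6: x=5 → posterior Gamma(29, 18)
obs 7: x=0 → posterior Gamma(29, 19)
obs 8: x=1 → posterior Gamma(30, 20)
obs 9: x=5 → posterior Gamma(35, 21)

alpha=35, beta=21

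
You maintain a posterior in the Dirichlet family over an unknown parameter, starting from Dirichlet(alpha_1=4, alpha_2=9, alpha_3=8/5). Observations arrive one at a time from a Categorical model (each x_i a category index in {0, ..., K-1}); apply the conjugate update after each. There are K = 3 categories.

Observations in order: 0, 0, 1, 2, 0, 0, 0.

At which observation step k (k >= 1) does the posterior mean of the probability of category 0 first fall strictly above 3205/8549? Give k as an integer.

obs 1: x=0 → posterior Dirichlet(5, 9, 8/5)
obs 2: x=0 → posterior Dirichlet(6, 9, 8/5)
obs 3: x=1 → posterior Dirichlet(6, 10, 8/5)
obs 4: x=2 → posterior Dirichlet(6, 10, 13/5)
obs 5: x=0 → posterior Dirichlet(7, 10, 13/5)
obs 6: x=0 → posterior Dirichlet(8, 10, 13/5)
obs 7: x=0 → posterior Dirichlet(9, 10, 13/5)

k = 6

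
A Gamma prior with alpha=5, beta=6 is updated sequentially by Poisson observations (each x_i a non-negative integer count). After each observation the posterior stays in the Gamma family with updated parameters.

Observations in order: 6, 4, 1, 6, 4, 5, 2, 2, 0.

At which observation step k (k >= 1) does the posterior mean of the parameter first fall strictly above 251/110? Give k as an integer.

k = 5

obs 1: x=6 → posterior Gamma(11, 7)
obs 2: x=4 → posterior Gamma(15, 8)
obs 3: x=1 → posterior Gamma(16, 9)
obs 4: x=6 → posterior Gamma(22, 10)
obs 5: x=4 → posterior Gamma(26, 11)
obs 6: x=5 → posterior Gamma(31, 12)
obs 7: x=2 → posterior Gamma(33, 13)
obs 8: x=2 → posterior Gamma(35, 14)
obs 9: x=0 → posterior Gamma(35, 15)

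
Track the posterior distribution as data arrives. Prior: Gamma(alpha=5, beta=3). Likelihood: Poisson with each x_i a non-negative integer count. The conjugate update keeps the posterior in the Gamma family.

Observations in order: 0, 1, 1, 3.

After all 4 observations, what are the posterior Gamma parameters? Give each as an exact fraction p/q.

obs 1: x=0 → posterior Gamma(5, 4)
obs 2: x=1 → posterior Gamma(6, 5)
obs 3: x=1 → posterior Gamma(7, 6)
obs 4: x=3 → posterior Gamma(10, 7)

alpha=10, beta=7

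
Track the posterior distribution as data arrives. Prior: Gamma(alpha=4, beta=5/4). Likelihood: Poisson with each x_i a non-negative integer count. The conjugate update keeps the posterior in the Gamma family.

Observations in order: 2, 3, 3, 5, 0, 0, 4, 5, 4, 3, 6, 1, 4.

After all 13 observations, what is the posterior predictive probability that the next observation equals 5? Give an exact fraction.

obs 1: x=2 → posterior Gamma(6, 9/4)
obs 2: x=3 → posterior Gamma(9, 13/4)
obs 3: x=3 → posterior Gamma(12, 17/4)
obs 4: x=5 → posterior Gamma(17, 21/4)
obs 5: x=0 → posterior Gamma(17, 25/4)
obs 6: x=0 → posterior Gamma(17, 29/4)
obs 7: x=4 → posterior Gamma(21, 33/4)
obs 8: x=5 → posterior Gamma(26, 37/4)
obs 9: x=4 → posterior Gamma(30, 41/4)
obs 10: x=3 → posterior Gamma(33, 45/4)
obs 11: x=6 → posterior Gamma(39, 49/4)
obs 12: x=1 → posterior Gamma(40, 53/4)
obs 13: x=4 → posterior Gamma(44, 57/4)

317961456300989653143771923868192940731571569070552225129109255605431785779008487735296/3028042145314702822796833946311904165126168468932001107226929007470768309080578031180541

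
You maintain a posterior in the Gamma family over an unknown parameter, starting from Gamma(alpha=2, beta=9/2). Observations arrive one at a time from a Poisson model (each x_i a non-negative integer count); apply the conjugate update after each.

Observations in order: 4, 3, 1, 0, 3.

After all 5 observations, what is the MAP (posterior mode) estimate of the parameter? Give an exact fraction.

obs 1: x=4 → posterior Gamma(6, 11/2)
obs 2: x=3 → posterior Gamma(9, 13/2)
obs 3: x=1 → posterior Gamma(10, 15/2)
obs 4: x=0 → posterior Gamma(10, 17/2)
obs 5: x=3 → posterior Gamma(13, 19/2)

24/19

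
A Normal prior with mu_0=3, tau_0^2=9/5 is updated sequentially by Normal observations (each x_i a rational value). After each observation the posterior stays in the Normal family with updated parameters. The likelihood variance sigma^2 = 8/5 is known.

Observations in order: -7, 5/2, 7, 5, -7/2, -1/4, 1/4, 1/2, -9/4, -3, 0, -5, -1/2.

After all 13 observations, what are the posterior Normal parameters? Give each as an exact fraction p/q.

obs 1: x=-7 → posterior Normal(-39/17, 72/85)
obs 2: x=5/2 → posterior Normal(-33/52, 36/65)
obs 3: x=7 → posterior Normal(93/70, 72/175)
obs 4: x=5 → posterior Normal(183/88, 18/55)
obs 5: x=-7/2 → posterior Normal(60/53, 72/265)
obs 6: x=-1/4 → posterior Normal(231/248, 36/155)
obs 7: x=1/4 → posterior Normal(60/71, 72/355)
obs 8: x=1/2 → posterior Normal(129/160, 9/50)
obs 9: x=-9/4 → posterior Normal(177/356, 72/445)
obs 10: x=-3 → posterior Normal(69/392, 36/245)
obs 11: x=0 → posterior Normal(69/428, 72/535)
obs 12: x=-5 → posterior Normal(-111/464, 18/145)
obs 13: x=-1/2 → posterior Normal(-129/500, 72/625)

mu_0=-129/500, tau_0^2=72/625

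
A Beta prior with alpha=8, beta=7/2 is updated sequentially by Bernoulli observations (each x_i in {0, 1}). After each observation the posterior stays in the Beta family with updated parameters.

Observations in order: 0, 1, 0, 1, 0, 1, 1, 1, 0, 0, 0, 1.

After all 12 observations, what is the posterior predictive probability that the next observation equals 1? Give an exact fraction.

obs 1: x=0 → posterior Beta(8, 9/2)
obs 2: x=1 → posterior Beta(9, 9/2)
obs 3: x=0 → posterior Beta(9, 11/2)
obs 4: x=1 → posterior Beta(10, 11/2)
obs 5: x=0 → posterior Beta(10, 13/2)
obs 6: x=1 → posterior Beta(11, 13/2)
obs 7: x=1 → posterior Beta(12, 13/2)
obs 8: x=1 → posterior Beta(13, 13/2)
obs 9: x=0 → posterior Beta(13, 15/2)
obs 10: x=0 → posterior Beta(13, 17/2)
obs 11: x=0 → posterior Beta(13, 19/2)
obs 12: x=1 → posterior Beta(14, 19/2)

28/47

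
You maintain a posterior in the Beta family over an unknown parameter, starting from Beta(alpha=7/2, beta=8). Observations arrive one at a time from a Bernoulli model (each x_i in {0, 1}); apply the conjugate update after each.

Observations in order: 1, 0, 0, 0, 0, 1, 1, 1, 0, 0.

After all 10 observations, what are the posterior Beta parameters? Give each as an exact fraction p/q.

alpha=15/2, beta=14

obs 1: x=1 → posterior Beta(9/2, 8)
obs 2: x=0 → posterior Beta(9/2, 9)
obs 3: x=0 → posterior Beta(9/2, 10)
obs 4: x=0 → posterior Beta(9/2, 11)
obs 5: x=0 → posterior Beta(9/2, 12)
obs 6: x=1 → posterior Beta(11/2, 12)
obs 7: x=1 → posterior Beta(13/2, 12)
obs 8: x=1 → posterior Beta(15/2, 12)
obs 9: x=0 → posterior Beta(15/2, 13)
obs 10: x=0 → posterior Beta(15/2, 14)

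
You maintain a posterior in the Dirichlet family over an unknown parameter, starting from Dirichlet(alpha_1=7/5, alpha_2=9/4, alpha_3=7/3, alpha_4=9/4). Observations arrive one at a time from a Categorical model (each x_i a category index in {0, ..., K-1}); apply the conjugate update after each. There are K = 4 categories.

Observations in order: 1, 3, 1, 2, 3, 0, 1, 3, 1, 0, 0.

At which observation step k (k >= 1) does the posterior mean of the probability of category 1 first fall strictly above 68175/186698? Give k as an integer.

obs 1: x=1 → posterior Dirichlet(7/5, 13/4, 7/3, 9/4)
obs 2: x=3 → posterior Dirichlet(7/5, 13/4, 7/3, 13/4)
obs 3: x=1 → posterior Dirichlet(7/5, 17/4, 7/3, 13/4)
obs 4: x=2 → posterior Dirichlet(7/5, 17/4, 10/3, 13/4)
obs 5: x=3 → posterior Dirichlet(7/5, 17/4, 10/3, 17/4)
obs 6: x=0 → posterior Dirichlet(12/5, 17/4, 10/3, 17/4)
obs 7: x=1 → posterior Dirichlet(12/5, 21/4, 10/3, 17/4)
obs 8: x=3 → posterior Dirichlet(12/5, 21/4, 10/3, 21/4)
obs 9: x=1 → posterior Dirichlet(12/5, 25/4, 10/3, 21/4)
obs 10: x=0 → posterior Dirichlet(17/5, 25/4, 10/3, 21/4)
obs 11: x=0 → posterior Dirichlet(22/5, 25/4, 10/3, 21/4)

k = 3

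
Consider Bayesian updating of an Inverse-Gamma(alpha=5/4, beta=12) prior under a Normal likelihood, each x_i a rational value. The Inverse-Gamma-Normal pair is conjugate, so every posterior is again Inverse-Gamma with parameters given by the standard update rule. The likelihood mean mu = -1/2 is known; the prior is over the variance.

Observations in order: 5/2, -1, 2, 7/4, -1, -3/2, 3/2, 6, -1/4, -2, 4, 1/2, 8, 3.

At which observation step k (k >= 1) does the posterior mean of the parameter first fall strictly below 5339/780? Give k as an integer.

k = 7

obs 1: x=5/2 → posterior Inverse-Gamma(7/4, 33/2)
obs 2: x=-1 → posterior Inverse-Gamma(9/4, 133/8)
obs 3: x=2 → posterior Inverse-Gamma(11/4, 79/4)
obs 4: x=7/4 → posterior Inverse-Gamma(13/4, 713/32)
obs 5: x=-1 → posterior Inverse-Gamma(15/4, 717/32)
obs 6: x=-3/2 → posterior Inverse-Gamma(17/4, 733/32)
obs 7: x=3/2 → posterior Inverse-Gamma(19/4, 797/32)
obs 8: x=6 → posterior Inverse-Gamma(21/4, 1473/32)
obs 9: x=-1/4 → posterior Inverse-Gamma(23/4, 737/16)
obs 10: x=-2 → posterior Inverse-Gamma(25/4, 755/16)
obs 11: x=4 → posterior Inverse-Gamma(27/4, 917/16)
obs 12: x=1/2 → posterior Inverse-Gamma(29/4, 925/16)
obs 13: x=8 → posterior Inverse-Gamma(31/4, 1503/16)
obs 14: x=3 → posterior Inverse-Gamma(33/4, 1601/16)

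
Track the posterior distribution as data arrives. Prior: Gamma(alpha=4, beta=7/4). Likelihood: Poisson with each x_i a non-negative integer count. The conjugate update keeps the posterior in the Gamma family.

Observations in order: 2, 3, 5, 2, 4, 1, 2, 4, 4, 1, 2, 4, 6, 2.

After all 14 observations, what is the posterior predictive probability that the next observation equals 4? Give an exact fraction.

3191442362610373817861121867616823553720587664934935434193489582443889740374240363993211904/20125196758650564038457892195233260189038160564514569755712732561596207267957997469715282249

obs 1: x=2 → posterior Gamma(6, 11/4)
obs 2: x=3 → posterior Gamma(9, 15/4)
obs 3: x=5 → posterior Gamma(14, 19/4)
obs 4: x=2 → posterior Gamma(16, 23/4)
obs 5: x=4 → posterior Gamma(20, 27/4)
obs 6: x=1 → posterior Gamma(21, 31/4)
obs 7: x=2 → posterior Gamma(23, 35/4)
obs 8: x=4 → posterior Gamma(27, 39/4)
obs 9: x=4 → posterior Gamma(31, 43/4)
obs 10: x=1 → posterior Gamma(32, 47/4)
obs 11: x=2 → posterior Gamma(34, 51/4)
obs 12: x=4 → posterior Gamma(38, 55/4)
obs 13: x=6 → posterior Gamma(44, 59/4)
obs 14: x=2 → posterior Gamma(46, 63/4)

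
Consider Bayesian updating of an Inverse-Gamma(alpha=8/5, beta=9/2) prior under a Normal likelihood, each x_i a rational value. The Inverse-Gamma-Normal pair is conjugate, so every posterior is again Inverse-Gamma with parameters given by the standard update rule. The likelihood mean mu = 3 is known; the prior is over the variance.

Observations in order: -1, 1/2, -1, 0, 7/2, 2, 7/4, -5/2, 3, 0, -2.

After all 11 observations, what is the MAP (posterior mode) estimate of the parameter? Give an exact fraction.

9865/1296

obs 1: x=-1 → posterior Inverse-Gamma(21/10, 25/2)
obs 2: x=1/2 → posterior Inverse-Gamma(13/5, 125/8)
obs 3: x=-1 → posterior Inverse-Gamma(31/10, 189/8)
obs 4: x=0 → posterior Inverse-Gamma(18/5, 225/8)
obs 5: x=7/2 → posterior Inverse-Gamma(41/10, 113/4)
obs 6: x=2 → posterior Inverse-Gamma(23/5, 115/4)
obs 7: x=7/4 → posterior Inverse-Gamma(51/10, 945/32)
obs 8: x=-5/2 → posterior Inverse-Gamma(28/5, 1429/32)
obs 9: x=3 → posterior Inverse-Gamma(61/10, 1429/32)
obs 10: x=0 → posterior Inverse-Gamma(33/5, 1573/32)
obs 11: x=-2 → posterior Inverse-Gamma(71/10, 1973/32)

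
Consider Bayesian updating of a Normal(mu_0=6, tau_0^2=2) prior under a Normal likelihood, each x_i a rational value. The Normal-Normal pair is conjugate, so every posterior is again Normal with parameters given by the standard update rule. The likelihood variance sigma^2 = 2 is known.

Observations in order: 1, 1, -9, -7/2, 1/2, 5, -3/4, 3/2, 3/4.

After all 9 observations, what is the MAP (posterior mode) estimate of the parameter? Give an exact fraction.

1/4

obs 1: x=1 → posterior Normal(7/2, 1)
obs 2: x=1 → posterior Normal(8/3, 2/3)
obs 3: x=-9 → posterior Normal(-1/4, 1/2)
obs 4: x=-7/2 → posterior Normal(-9/10, 2/5)
obs 5: x=1/2 → posterior Normal(-2/3, 1/3)
obs 6: x=5 → posterior Normal(1/7, 2/7)
obs 7: x=-3/4 → posterior Normal(1/32, 1/4)
obs 8: x=3/2 → posterior Normal(7/36, 2/9)
obs 9: x=3/4 → posterior Normal(1/4, 1/5)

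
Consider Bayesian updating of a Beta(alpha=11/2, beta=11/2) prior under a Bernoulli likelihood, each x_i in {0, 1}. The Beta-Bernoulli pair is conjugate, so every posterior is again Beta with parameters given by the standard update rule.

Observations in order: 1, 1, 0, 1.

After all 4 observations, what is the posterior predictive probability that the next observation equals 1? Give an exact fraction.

17/30

obs 1: x=1 → posterior Beta(13/2, 11/2)
obs 2: x=1 → posterior Beta(15/2, 11/2)
obs 3: x=0 → posterior Beta(15/2, 13/2)
obs 4: x=1 → posterior Beta(17/2, 13/2)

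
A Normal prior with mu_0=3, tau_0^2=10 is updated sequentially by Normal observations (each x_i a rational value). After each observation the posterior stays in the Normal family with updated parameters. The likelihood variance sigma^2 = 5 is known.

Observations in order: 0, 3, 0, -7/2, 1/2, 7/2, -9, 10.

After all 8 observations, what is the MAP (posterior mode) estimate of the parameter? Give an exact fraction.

12/17

obs 1: x=0 → posterior Normal(1, 10/3)
obs 2: x=3 → posterior Normal(9/5, 2)
obs 3: x=0 → posterior Normal(9/7, 10/7)
obs 4: x=-7/2 → posterior Normal(2/9, 10/9)
obs 5: x=1/2 → posterior Normal(3/11, 10/11)
obs 6: x=7/2 → posterior Normal(10/13, 10/13)
obs 7: x=-9 → posterior Normal(-8/15, 2/3)
obs 8: x=10 → posterior Normal(12/17, 10/17)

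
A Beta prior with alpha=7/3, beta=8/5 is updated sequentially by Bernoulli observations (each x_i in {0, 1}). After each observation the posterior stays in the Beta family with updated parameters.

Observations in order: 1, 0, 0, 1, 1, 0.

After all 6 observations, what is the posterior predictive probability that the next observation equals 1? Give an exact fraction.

obs 1: x=1 → posterior Beta(10/3, 8/5)
obs 2: x=0 → posterior Beta(10/3, 13/5)
obs 3: x=0 → posterior Beta(10/3, 18/5)
obs 4: x=1 → posterior Beta(13/3, 18/5)
obs 5: x=1 → posterior Beta(16/3, 18/5)
obs 6: x=0 → posterior Beta(16/3, 23/5)

80/149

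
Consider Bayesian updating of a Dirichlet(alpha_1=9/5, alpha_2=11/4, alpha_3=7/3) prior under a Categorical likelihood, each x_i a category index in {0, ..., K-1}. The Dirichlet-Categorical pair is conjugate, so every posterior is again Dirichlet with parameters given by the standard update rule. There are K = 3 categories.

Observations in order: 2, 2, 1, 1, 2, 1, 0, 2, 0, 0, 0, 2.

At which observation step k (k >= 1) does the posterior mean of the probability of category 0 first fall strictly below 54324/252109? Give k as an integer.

k = 2

obs 1: x=2 → posterior Dirichlet(9/5, 11/4, 10/3)
obs 2: x=2 → posterior Dirichlet(9/5, 11/4, 13/3)
obs 3: x=1 → posterior Dirichlet(9/5, 15/4, 13/3)
obs 4: x=1 → posterior Dirichlet(9/5, 19/4, 13/3)
obs 5: x=2 → posterior Dirichlet(9/5, 19/4, 16/3)
obs 6: x=1 → posterior Dirichlet(9/5, 23/4, 16/3)
obs 7: x=0 → posterior Dirichlet(14/5, 23/4, 16/3)
obs 8: x=2 → posterior Dirichlet(14/5, 23/4, 19/3)
obs 9: x=0 → posterior Dirichlet(19/5, 23/4, 19/3)
obs 10: x=0 → posterior Dirichlet(24/5, 23/4, 19/3)
obs 11: x=0 → posterior Dirichlet(29/5, 23/4, 19/3)
obs 12: x=2 → posterior Dirichlet(29/5, 23/4, 22/3)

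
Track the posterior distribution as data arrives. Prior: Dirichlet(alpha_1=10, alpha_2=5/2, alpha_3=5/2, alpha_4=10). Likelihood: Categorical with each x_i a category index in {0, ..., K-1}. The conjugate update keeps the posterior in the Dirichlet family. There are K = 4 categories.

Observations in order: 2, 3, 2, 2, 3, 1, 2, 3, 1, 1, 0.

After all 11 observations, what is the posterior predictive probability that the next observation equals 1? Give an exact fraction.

11/72

obs 1: x=2 → posterior Dirichlet(10, 5/2, 7/2, 10)
obs 2: x=3 → posterior Dirichlet(10, 5/2, 7/2, 11)
obs 3: x=2 → posterior Dirichlet(10, 5/2, 9/2, 11)
obs 4: x=2 → posterior Dirichlet(10, 5/2, 11/2, 11)
obs 5: x=3 → posterior Dirichlet(10, 5/2, 11/2, 12)
obs 6: x=1 → posterior Dirichlet(10, 7/2, 11/2, 12)
obs 7: x=2 → posterior Dirichlet(10, 7/2, 13/2, 12)
obs 8: x=3 → posterior Dirichlet(10, 7/2, 13/2, 13)
obs 9: x=1 → posterior Dirichlet(10, 9/2, 13/2, 13)
obs 10: x=1 → posterior Dirichlet(10, 11/2, 13/2, 13)
obs 11: x=0 → posterior Dirichlet(11, 11/2, 13/2, 13)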